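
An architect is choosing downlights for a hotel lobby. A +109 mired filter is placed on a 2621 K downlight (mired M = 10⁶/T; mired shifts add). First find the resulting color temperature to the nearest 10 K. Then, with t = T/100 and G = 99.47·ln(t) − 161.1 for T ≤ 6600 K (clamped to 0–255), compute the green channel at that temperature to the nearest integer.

M_in = 10⁶/2621 = 381.53; M_out = 381.53 + (+109) = 490.53.
T_out = 10⁶/490.53 = 2038.6 K → 2040 K; t = 20.4.
G = 99.47·ln 20.4 − 161.1 = 99.47·3.0155 − 161.1 = 138.855.
Rounded: 139.

139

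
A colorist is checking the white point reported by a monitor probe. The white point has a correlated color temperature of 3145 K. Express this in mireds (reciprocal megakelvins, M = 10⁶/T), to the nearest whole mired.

M = 10⁶ / 3145 = 317.965 → 318 mireds.

318 mireds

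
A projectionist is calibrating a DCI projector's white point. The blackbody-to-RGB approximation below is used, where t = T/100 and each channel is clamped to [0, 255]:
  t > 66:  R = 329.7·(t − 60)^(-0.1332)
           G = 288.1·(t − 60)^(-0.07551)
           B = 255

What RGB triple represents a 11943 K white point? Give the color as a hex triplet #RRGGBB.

t = 11943/100 = 119.43; the t > 66 branch applies.
R = 329.7·(119.43 − 60)^(-0.1332) = 329.7·59.43^(-0.1332) = 329.7·0.58037 = 191.347.
G = 288.1·(119.43 − 60)^(-0.07551) = 288.1·59.43^(-0.07551) = 288.1·0.73459 = 211.635.
B = 255 by definition for t > 66.
Rounded: (191, 212, 255).
In hex: #BFD4FF.

#BFD4FF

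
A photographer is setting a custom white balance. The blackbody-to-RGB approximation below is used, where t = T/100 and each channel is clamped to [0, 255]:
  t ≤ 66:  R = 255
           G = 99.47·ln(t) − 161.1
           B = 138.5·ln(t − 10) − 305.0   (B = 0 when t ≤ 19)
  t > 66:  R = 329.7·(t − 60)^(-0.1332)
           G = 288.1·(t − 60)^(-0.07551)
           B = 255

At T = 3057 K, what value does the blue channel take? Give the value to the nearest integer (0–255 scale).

114

t = 3057/100 = 30.57; the t ≤ 66 branch applies.
B = 138.5·ln(30.57 − 10) − 305.0 = 138.5·ln 20.57 − 305.0 = 138.5·3.0238 − 305.0 = 113.801.
Rounded: 114.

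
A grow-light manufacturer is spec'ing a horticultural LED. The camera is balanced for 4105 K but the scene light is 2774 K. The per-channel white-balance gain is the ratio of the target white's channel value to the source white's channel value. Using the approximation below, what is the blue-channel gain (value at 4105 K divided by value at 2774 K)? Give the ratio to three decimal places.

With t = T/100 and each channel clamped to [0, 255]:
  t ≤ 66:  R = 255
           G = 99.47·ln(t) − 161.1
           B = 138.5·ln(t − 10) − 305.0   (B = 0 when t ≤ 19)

At 2774 K (t = 27.74):
  B = 138.5·ln(27.74 − 10) − 305.0 = 138.5·ln 17.74 − 305.0 = 138.5·2.8758 − 305.0 = 93.301.
At 4105 K (t = 41.05):
  B = 138.5·ln(41.05 − 10) − 305.0 = 138.5·ln 31.05 − 305.0 = 138.5·3.4356 − 305.0 = 170.830.
Gain = 170.830 / 93.301 = 1.8310 → 1.831.

1.831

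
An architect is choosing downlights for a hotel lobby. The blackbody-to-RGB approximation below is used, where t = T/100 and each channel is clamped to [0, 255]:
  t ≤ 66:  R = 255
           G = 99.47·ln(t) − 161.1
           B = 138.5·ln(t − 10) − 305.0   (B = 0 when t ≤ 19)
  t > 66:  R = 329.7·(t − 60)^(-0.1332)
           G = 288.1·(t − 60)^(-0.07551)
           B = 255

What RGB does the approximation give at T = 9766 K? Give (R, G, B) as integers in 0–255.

t = 9766/100 = 97.66; the t > 66 branch applies.
R = 329.7·(97.66 − 60)^(-0.1332) = 329.7·37.66^(-0.1332) = 329.7·0.61673 = 203.335.
G = 288.1·(97.66 − 60)^(-0.07551) = 288.1·37.66^(-0.07551) = 288.1·0.76034 = 219.053.
B = 255 by definition for t > 66.
Rounded: (203, 219, 255).

(203, 219, 255)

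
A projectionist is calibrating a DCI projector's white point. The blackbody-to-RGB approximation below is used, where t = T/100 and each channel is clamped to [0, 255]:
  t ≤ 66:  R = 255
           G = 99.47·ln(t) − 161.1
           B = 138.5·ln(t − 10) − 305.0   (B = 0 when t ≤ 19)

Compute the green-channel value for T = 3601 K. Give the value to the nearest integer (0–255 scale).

t = 3601/100 = 36.01; the t ≤ 66 branch applies.
G = 99.47·ln 36.01 − 161.1 = 99.47·3.5838 − 161.1 = 195.380.
Rounded: 195.

195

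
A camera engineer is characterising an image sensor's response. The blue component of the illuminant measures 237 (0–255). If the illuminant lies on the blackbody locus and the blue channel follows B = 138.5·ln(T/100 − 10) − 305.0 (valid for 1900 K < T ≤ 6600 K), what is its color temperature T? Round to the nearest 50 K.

6000 K

ln(t − 10) = (237 + 305.0) / 138.5 = 3.9134.
t − 10 = e^3.9134 = 50.067, so t = 60.067.
T = 100·t = 6007 K → 6000 K to the nearest 50 K.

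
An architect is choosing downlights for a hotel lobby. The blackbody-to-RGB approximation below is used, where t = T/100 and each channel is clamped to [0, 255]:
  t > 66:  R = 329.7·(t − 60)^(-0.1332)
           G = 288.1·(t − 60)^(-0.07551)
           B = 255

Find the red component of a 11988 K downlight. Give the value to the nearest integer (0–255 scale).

t = 11988/100 = 119.88; the t > 66 branch applies.
R = 329.7·(119.88 − 60)^(-0.1332) = 329.7·59.88^(-0.1332) = 329.7·0.57978 = 191.155.
Rounded: 191.

191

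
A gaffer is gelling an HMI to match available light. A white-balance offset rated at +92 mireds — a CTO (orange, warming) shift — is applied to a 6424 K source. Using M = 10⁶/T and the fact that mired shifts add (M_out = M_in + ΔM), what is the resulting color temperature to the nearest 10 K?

4040 K

M_in = 10⁶/6424 = 155.67 mireds.
M_out = 155.67 + (+92) = 247.67 mireds.
T_out = 10⁶/247.67 = 4037.7 K → 4040 K.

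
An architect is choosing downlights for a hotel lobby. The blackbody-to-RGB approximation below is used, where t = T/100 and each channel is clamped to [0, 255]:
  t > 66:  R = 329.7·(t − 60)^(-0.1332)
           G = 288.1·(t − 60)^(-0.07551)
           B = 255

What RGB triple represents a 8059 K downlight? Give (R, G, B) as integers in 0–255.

(220, 229, 255)

t = 8059/100 = 80.59; the t > 66 branch applies.
R = 329.7·(80.59 − 60)^(-0.1332) = 329.7·20.59^(-0.1332) = 329.7·0.66838 = 220.364.
G = 288.1·(80.59 − 60)^(-0.07551) = 288.1·20.59^(-0.07551) = 288.1·0.79580 = 229.271.
B = 255 by definition for t > 66.
Rounded: (220, 229, 255).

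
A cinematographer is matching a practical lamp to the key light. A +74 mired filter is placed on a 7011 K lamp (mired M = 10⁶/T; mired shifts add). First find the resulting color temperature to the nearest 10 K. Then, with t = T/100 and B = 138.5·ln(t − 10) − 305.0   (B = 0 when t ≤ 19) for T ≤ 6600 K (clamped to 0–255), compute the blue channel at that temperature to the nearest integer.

192

M_in = 10⁶/7011 = 142.63; M_out = 142.63 + (+74) = 216.63.
T_out = 10⁶/216.63 = 4616.1 K → 4620 K; t = 46.2.
B = 138.5·ln(46.2 − 10) − 305.0 = 138.5·ln 36.2 − 305.0 = 138.5·3.5891 − 305.0 = 192.085.
Rounded: 192.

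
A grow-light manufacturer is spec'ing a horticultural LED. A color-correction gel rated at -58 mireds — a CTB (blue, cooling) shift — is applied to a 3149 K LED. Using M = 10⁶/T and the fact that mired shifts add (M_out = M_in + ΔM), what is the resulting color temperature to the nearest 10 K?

3850 K

M_in = 10⁶/3149 = 317.56 mireds.
M_out = 317.56 + (-58) = 259.56 mireds.
T_out = 10⁶/259.56 = 3852.7 K → 3850 K.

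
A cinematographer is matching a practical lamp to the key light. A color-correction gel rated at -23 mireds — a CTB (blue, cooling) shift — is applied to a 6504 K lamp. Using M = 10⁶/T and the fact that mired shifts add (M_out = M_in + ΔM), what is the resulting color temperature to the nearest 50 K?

M_in = 10⁶/6504 = 153.75 mireds.
M_out = 153.75 + (-23) = 130.75 mireds.
T_out = 10⁶/130.75 = 7648.1 K → 7650 K.

7650 K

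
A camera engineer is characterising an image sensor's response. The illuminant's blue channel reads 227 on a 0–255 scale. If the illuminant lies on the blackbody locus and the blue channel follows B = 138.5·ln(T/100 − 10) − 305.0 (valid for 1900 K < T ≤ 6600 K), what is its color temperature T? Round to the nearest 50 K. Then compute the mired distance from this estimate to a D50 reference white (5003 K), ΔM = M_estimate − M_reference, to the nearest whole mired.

-23 mireds

ln(t − 10) = (227 + 305.0) / 138.5 = 3.8412.
t − 10 = e^3.8412 = 46.579, so t = 56.579.
T = 100·t = 5658 K → 5650 K to the nearest 50 K.
M_estimate = 10⁶/5650 = 176.99; M_reference = 10⁶/5003 = 199.88.
ΔM = 176.99 − 199.88 = -22.89 → -23 mireds.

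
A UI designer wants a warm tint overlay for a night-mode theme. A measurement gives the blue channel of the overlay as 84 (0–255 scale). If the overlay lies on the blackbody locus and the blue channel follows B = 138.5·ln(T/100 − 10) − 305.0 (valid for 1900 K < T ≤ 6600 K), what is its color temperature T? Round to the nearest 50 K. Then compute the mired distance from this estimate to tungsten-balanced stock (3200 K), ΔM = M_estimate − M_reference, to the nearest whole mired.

+65 mireds

ln(t − 10) = (84 + 305.0) / 138.5 = 2.8087.
t − 10 = e^2.8087 = 16.588, so t = 26.588.
T = 100·t = 2659 K → 2650 K to the nearest 50 K.
M_estimate = 10⁶/2650 = 377.36; M_reference = 10⁶/3200 = 312.50.
ΔM = 377.36 − 312.50 = 64.86 → +65 mireds.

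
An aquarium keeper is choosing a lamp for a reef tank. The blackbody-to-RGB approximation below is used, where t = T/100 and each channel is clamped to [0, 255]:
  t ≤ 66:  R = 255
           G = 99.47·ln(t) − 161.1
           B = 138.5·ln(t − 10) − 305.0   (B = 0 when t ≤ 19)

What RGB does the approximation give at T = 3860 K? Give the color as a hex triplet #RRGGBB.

t = 3860/100 = 38.6; the t ≤ 66 branch applies.
R = 255 by definition for t ≤ 66.
G = 99.47·ln 38.6 − 161.1 = 99.47·3.6533 − 161.1 = 202.289.
B = 138.5·ln(38.6 − 10) − 305.0 = 138.5·ln 28.6 − 305.0 = 138.5·3.3534 − 305.0 = 159.447.
Rounded: (255, 202, 159).
In hex: #FFCA9F.

#FFCA9F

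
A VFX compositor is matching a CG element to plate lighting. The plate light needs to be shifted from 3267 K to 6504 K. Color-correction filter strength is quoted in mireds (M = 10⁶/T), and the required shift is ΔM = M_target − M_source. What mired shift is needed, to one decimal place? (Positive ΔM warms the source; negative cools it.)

M_source = 10⁶/3267 = 306.091; M_target = 10⁶/6504 = 153.752.
ΔM = 153.752 − 306.091 = -152.340 → -152.3 mireds, a cooling shift.

-152.3 mireds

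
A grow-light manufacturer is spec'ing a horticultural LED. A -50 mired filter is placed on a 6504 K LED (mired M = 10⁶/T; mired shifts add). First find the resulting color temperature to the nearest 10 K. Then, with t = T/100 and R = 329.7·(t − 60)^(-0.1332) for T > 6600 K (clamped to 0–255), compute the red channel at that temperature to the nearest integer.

M_in = 10⁶/6504 = 153.75; M_out = 153.75 + (-50) = 103.75.
T_out = 10⁶/103.75 = 9638.4 K → 9640 K; t = 96.4.
R = 329.7·(96.4 − 60)^(-0.1332) = 329.7·36.4^(-0.1332) = 329.7·0.61953 = 204.259.
Rounded: 204.

204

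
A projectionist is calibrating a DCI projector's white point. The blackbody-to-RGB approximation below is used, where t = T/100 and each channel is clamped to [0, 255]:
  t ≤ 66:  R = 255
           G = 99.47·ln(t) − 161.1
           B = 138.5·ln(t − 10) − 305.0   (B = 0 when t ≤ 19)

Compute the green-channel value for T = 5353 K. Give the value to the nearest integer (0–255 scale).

235

t = 5353/100 = 53.53; the t ≤ 66 branch applies.
G = 99.47·ln 53.53 − 161.1 = 99.47·3.9802 − 161.1 = 234.815.
Rounded: 235.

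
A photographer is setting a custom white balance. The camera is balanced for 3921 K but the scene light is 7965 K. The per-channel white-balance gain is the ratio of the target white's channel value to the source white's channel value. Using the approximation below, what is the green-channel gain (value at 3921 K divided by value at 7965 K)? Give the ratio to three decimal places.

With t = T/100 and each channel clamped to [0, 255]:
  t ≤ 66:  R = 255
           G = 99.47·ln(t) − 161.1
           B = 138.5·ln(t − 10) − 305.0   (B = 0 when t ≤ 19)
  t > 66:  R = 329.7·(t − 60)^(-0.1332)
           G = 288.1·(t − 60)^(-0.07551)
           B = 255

0.886

At 7965 K (t = 79.65):
  G = 288.1·(79.65 − 60)^(-0.07551) = 288.1·19.65^(-0.07551) = 288.1·0.79862 = 230.081.
At 3921 K (t = 39.21):
  G = 99.47·ln 39.21 − 161.1 = 99.47·3.6689 − 161.1 = 203.849.
Gain = 203.849 / 230.081 = 0.8860 → 0.886.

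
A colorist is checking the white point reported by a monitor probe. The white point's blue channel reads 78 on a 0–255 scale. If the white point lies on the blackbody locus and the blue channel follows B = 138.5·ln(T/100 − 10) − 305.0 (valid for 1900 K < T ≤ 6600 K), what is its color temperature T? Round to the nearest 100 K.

2600 K

ln(t − 10) = (78 + 305.0) / 138.5 = 2.7653.
t − 10 = e^2.7653 = 15.884, so t = 25.884.
T = 100·t = 2588 K → 2600 K to the nearest 100 K.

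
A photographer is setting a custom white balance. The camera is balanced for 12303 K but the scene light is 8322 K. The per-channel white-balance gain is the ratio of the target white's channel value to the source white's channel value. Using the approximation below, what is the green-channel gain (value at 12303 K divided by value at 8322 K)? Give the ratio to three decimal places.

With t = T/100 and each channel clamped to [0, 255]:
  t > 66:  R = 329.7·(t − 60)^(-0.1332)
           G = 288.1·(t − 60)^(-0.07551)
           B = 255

0.927

At 8322 K (t = 83.22):
  G = 288.1·(83.22 − 60)^(-0.07551) = 288.1·23.22^(-0.07551) = 288.1·0.78861 = 227.199.
At 12303 K (t = 123.03):
  G = 288.1·(123.03 − 60)^(-0.07551) = 288.1·63.03^(-0.07551) = 288.1·0.73133 = 210.698.
Gain = 210.698 / 227.199 = 0.9274 → 0.927.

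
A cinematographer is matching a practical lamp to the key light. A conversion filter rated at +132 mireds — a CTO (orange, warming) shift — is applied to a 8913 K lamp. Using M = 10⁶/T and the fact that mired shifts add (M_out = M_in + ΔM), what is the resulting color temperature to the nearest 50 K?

4100 K

M_in = 10⁶/8913 = 112.20 mireds.
M_out = 112.20 + (+132) = 244.20 mireds.
T_out = 10⁶/244.20 = 4095.1 K → 4100 K.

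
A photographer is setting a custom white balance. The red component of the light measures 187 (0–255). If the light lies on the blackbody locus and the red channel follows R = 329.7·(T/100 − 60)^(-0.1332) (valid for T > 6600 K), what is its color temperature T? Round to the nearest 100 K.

(t − 60)^(-0.1332) = 187/329.7 = 0.56718.
t − 60 = 0.56718^(1/-0.1332) = 0.56718^(-7.508) = 70.620, so t = 130.620.
T = 100·t = 13062 K → 13100 K to the nearest 100 K.

13100 K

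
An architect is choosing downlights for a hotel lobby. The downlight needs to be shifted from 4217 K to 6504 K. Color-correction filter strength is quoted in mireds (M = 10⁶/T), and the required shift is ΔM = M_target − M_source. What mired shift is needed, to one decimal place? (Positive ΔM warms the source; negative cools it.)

M_source = 10⁶/4217 = 237.135; M_target = 10⁶/6504 = 153.752.
ΔM = 153.752 − 237.135 = -83.384 → -83.4 mireds, a cooling shift.

-83.4 mireds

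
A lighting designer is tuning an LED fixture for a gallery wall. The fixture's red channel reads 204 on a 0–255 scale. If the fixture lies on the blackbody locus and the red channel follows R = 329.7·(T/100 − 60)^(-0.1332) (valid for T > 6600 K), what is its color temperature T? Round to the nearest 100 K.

(t − 60)^(-0.1332) = 204/329.7 = 0.61874.
t − 60 = 0.61874^(1/-0.1332) = 0.61874^(-7.508) = 36.748, so t = 96.748.
T = 100·t = 9675 K → 9700 K to the nearest 100 K.

9700 K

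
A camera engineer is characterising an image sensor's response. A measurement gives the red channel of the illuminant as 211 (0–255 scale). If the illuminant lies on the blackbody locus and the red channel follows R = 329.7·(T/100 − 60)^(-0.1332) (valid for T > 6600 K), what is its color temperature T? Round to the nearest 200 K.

(t − 60)^(-0.1332) = 211/329.7 = 0.63998.
t − 60 = 0.63998^(1/-0.1332) = 0.63998^(-7.508) = 28.525, so t = 88.525.
T = 100·t = 8853 K → 8800 K to the nearest 200 K.

8800 K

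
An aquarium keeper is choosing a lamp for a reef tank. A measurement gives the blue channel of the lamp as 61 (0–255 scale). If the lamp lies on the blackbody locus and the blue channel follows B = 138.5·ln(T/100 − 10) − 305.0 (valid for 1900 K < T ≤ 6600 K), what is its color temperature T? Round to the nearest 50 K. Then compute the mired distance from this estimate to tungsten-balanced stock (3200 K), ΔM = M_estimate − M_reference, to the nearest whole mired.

ln(t − 10) = (61 + 305.0) / 138.5 = 2.6426.
t − 10 = e^2.6426 = 14.050, so t = 24.050.
T = 100·t = 2405 K → 2400 K to the nearest 50 K.
M_estimate = 10⁶/2400 = 416.67; M_reference = 10⁶/3200 = 312.50.
ΔM = 416.67 − 312.50 = 104.17 → +104 mireds.

+104 mireds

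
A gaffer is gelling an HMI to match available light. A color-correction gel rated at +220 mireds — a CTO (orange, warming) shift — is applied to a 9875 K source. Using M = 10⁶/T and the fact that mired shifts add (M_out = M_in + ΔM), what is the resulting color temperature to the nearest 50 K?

M_in = 10⁶/9875 = 101.27 mireds.
M_out = 101.27 + (+220) = 321.27 mireds.
T_out = 10⁶/321.27 = 3112.7 K → 3100 K.

3100 K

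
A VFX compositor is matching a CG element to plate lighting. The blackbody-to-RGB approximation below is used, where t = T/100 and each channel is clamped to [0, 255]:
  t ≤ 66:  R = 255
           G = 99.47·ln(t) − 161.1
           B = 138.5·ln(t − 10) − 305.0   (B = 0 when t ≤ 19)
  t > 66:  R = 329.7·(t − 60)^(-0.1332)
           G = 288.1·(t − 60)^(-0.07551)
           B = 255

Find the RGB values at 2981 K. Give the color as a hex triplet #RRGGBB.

#FFB16D

t = 2981/100 = 29.81; the t ≤ 66 branch applies.
R = 255 by definition for t ≤ 66.
G = 99.47·ln 29.81 − 161.1 = 99.47·3.3948 − 161.1 = 176.585.
B = 138.5·ln(29.81 − 10) − 305.0 = 138.5·ln 19.81 − 305.0 = 138.5·2.9862 − 305.0 = 108.587.
Rounded: (255, 177, 109).
In hex: #FFB16D.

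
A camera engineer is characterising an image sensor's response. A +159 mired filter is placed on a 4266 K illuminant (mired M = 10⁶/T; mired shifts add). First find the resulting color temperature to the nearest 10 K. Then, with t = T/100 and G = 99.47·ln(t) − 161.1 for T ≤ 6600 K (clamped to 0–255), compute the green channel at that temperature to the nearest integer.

M_in = 10⁶/4266 = 234.41; M_out = 234.41 + (+159) = 393.41.
T_out = 10⁶/393.41 = 2541.9 K → 2540 K; t = 25.4.
G = 99.47·ln 25.4 − 161.1 = 99.47·3.2347 − 161.1 = 160.661.
Rounded: 161.

161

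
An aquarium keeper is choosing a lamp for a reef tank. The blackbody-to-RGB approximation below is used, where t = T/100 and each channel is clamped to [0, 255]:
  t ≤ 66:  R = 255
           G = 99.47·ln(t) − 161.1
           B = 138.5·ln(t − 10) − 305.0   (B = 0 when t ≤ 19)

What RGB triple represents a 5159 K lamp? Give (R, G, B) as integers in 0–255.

t = 5159/100 = 51.59; the t ≤ 66 branch applies.
R = 255 by definition for t ≤ 66.
G = 99.47·ln 51.59 − 161.1 = 99.47·3.9433 − 161.1 = 231.143.
B = 138.5·ln(51.59 − 10) − 305.0 = 138.5·ln 41.59 − 305.0 = 138.5·3.7279 − 305.0 = 211.309.
Rounded: (255, 231, 211).

(255, 231, 211)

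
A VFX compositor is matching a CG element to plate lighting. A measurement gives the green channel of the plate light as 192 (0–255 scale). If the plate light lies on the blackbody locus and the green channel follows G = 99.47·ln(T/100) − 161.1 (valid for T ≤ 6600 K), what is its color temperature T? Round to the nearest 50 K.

ln t = (192 + 161.1) / 99.47 = 3.5498.
t = e^3.5498 = 34.807.
T = 100·t = 3481 K → 3500 K to the nearest 50 K.

3500 K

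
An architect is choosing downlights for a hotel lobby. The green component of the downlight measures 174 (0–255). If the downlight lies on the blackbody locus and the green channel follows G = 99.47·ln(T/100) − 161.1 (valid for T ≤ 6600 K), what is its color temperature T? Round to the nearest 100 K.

ln t = (174 + 161.1) / 99.47 = 3.3689.
t = e^3.3689 = 29.045.
T = 100·t = 2905 K → 2900 K to the nearest 100 K.

2900 K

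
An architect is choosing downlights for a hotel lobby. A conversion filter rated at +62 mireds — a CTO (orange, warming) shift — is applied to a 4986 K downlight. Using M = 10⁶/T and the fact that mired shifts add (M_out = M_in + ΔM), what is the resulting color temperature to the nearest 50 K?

M_in = 10⁶/4986 = 200.56 mireds.
M_out = 200.56 + (+62) = 262.56 mireds.
T_out = 10⁶/262.56 = 3808.6 K → 3800 K.

3800 K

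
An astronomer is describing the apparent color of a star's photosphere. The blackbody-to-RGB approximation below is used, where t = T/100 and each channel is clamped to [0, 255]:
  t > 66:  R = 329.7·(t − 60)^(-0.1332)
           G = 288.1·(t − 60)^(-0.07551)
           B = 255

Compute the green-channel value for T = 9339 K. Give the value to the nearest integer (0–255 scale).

221

t = 9339/100 = 93.39; the t > 66 branch applies.
G = 288.1·(93.39 − 60)^(-0.07551) = 288.1·33.39^(-0.07551) = 288.1·0.76728 = 221.052.
Rounded: 221.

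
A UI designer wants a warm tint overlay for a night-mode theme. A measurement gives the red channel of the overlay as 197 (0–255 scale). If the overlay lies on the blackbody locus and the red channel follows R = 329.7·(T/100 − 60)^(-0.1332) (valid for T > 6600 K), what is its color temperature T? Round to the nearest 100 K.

10800 K

(t − 60)^(-0.1332) = 197/329.7 = 0.59751.
t − 60 = 0.59751^(1/-0.1332) = 0.59751^(-7.508) = 47.761, so t = 107.761.
T = 100·t = 10776 K → 10800 K to the nearest 100 K.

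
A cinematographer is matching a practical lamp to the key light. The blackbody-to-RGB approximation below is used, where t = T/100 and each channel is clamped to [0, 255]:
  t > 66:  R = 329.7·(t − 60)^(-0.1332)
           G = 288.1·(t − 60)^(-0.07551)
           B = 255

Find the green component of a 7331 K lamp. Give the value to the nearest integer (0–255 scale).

237

t = 7331/100 = 73.31; the t > 66 branch applies.
G = 288.1·(73.31 − 60)^(-0.07551) = 288.1·13.31^(-0.07551) = 288.1·0.82246 = 236.950.
Rounded: 237.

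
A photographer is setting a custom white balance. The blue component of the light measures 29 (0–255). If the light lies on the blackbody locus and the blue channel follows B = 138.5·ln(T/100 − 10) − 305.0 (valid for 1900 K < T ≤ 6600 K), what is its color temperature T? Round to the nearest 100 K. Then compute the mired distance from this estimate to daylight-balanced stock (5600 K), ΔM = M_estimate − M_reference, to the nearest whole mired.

ln(t − 10) = (29 + 305.0) / 138.5 = 2.4116.
t − 10 = e^2.4116 = 11.151, so t = 21.151.
T = 100·t = 2115 K → 2100 K to the nearest 100 K.
M_estimate = 10⁶/2100 = 476.19; M_reference = 10⁶/5600 = 178.57.
ΔM = 476.19 − 178.57 = 297.62 → +298 mireds.

+298 mireds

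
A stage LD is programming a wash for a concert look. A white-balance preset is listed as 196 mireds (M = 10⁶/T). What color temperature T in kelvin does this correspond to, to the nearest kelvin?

5102 K

T = 10⁶ / 196 = 5102.04 K → 5102 K.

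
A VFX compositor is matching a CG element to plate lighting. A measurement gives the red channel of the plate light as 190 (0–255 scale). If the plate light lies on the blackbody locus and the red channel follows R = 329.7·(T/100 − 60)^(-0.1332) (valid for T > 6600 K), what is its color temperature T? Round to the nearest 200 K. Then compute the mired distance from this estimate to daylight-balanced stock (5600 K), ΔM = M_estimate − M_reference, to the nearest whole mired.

(t − 60)^(-0.1332) = 190/329.7 = 0.57628.
t − 60 = 0.57628^(1/-0.1332) = 0.57628^(-7.508) = 62.667, so t = 122.667.
T = 100·t = 12267 K → 12200 K to the nearest 200 K.
M_estimate = 10⁶/12200 = 81.97; M_reference = 10⁶/5600 = 178.57.
ΔM = 81.97 − 178.57 = -96.60 → -97 mireds.

-97 mireds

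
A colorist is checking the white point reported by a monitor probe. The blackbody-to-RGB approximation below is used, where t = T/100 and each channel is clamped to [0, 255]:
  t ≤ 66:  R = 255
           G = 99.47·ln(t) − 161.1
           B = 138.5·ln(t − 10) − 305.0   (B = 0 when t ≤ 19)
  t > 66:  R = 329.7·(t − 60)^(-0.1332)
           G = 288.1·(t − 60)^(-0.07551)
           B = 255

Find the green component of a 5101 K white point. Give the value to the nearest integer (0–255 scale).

t = 5101/100 = 51.01; the t ≤ 66 branch applies.
G = 99.47·ln 51.01 − 161.1 = 99.47·3.9320 − 161.1 = 230.018.
Rounded: 230.

230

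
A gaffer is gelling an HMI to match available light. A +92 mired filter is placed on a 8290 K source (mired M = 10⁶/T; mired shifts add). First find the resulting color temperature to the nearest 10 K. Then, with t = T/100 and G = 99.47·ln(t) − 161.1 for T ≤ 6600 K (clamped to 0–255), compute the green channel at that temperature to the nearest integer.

M_in = 10⁶/8290 = 120.63; M_out = 120.63 + (+92) = 212.63.
T_out = 10⁶/212.63 = 4703.1 K → 4700 K; t = 47.
G = 99.47·ln 47 − 161.1 = 99.47·3.8501 − 161.1 = 221.874.
Rounded: 222.

222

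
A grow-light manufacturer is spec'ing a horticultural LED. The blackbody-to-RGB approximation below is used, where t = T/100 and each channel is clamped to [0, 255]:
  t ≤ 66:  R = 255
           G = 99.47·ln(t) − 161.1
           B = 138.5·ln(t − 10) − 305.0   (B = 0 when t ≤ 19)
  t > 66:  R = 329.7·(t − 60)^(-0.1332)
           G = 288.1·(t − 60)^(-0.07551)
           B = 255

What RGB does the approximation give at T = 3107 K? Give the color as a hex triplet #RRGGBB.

#FFB575

t = 3107/100 = 31.07; the t ≤ 66 branch applies.
R = 255 by definition for t ≤ 66.
G = 99.47·ln 31.07 − 161.1 = 99.47·3.4362 − 161.1 = 180.703.
B = 138.5·ln(31.07 − 10) − 305.0 = 138.5·ln 21.07 − 305.0 = 138.5·3.0479 − 305.0 = 117.127.
Rounded: (255, 181, 117).
In hex: #FFB575.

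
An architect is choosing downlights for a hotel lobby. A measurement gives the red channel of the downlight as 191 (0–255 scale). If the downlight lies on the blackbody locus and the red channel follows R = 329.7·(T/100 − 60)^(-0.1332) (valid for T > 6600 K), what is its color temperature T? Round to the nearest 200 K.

12000 K

(t − 60)^(-0.1332) = 191/329.7 = 0.57931.
t − 60 = 0.57931^(1/-0.1332) = 0.57931^(-7.508) = 60.245, so t = 120.245.
T = 100·t = 12025 K → 12000 K to the nearest 200 K.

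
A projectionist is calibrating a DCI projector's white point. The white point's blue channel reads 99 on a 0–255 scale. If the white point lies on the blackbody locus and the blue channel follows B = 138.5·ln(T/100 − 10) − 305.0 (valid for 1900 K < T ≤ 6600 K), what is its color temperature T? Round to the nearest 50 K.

2850 K

ln(t − 10) = (99 + 305.0) / 138.5 = 2.9170.
t − 10 = e^2.9170 = 18.485, so t = 28.485.
T = 100·t = 2849 K → 2850 K to the nearest 50 K.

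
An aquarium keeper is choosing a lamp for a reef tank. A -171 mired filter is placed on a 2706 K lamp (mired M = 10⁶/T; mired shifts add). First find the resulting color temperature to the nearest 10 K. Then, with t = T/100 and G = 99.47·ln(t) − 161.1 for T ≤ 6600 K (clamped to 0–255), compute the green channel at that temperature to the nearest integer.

229

M_in = 10⁶/2706 = 369.55; M_out = 369.55 + (-171) = 198.55.
T_out = 10⁶/198.55 = 5036.5 K → 5040 K; t = 50.4.
G = 99.47·ln 50.4 − 161.1 = 99.47·3.9200 − 161.1 = 228.822.
Rounded: 229.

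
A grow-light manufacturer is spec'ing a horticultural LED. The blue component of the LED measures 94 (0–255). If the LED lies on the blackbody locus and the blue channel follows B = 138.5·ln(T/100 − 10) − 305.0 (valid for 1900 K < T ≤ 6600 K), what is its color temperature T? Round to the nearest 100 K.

2800 K

ln(t − 10) = (94 + 305.0) / 138.5 = 2.8809.
t − 10 = e^2.8809 = 17.830, so t = 27.830.
T = 100·t = 2783 K → 2800 K to the nearest 100 K.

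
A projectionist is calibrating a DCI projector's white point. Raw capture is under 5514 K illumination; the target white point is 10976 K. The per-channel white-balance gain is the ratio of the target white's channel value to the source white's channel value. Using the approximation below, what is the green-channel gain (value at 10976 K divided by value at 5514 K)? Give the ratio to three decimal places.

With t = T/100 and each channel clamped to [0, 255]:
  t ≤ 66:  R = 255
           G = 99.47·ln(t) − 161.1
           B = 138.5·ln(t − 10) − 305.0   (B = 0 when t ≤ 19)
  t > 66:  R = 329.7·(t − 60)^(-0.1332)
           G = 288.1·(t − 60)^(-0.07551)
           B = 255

At 5514 K (t = 55.14):
  G = 99.47·ln 55.14 − 161.1 = 99.47·4.0099 − 161.1 = 237.762.
At 10976 K (t = 109.76):
  G = 288.1·(109.76 − 60)^(-0.07551) = 288.1·49.76^(-0.07551) = 288.1·0.74451 = 214.492.
Gain = 214.492 / 237.762 = 0.9021 → 0.902.

0.902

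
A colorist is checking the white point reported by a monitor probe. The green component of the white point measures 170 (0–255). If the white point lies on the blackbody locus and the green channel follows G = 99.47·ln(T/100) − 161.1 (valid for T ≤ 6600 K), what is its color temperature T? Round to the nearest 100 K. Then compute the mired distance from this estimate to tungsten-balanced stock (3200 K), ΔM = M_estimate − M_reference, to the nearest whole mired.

+45 mireds

ln t = (170 + 161.1) / 99.47 = 3.3286.
t = e^3.3286 = 27.900.
T = 100·t = 2790 K → 2800 K to the nearest 100 K.
M_estimate = 10⁶/2800 = 357.14; M_reference = 10⁶/3200 = 312.50.
ΔM = 357.14 − 312.50 = 44.64 → +45 mireds.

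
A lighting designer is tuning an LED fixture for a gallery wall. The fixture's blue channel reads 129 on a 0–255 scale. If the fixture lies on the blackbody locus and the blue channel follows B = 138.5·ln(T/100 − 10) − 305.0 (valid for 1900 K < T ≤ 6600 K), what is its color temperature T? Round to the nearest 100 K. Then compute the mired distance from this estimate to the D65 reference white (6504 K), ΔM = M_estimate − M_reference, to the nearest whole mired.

+149 mireds

ln(t − 10) = (129 + 305.0) / 138.5 = 3.1336.
t − 10 = e^3.1336 = 22.956, so t = 32.956.
T = 100·t = 3296 K → 3300 K to the nearest 100 K.
M_estimate = 10⁶/3300 = 303.03; M_reference = 10⁶/6504 = 153.75.
ΔM = 303.03 − 153.75 = 149.28 → +149 mireds.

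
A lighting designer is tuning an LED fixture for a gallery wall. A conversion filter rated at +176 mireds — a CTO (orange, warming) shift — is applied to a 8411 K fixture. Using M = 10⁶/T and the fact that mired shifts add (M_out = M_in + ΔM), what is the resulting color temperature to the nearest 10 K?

3390 K

M_in = 10⁶/8411 = 118.89 mireds.
M_out = 118.89 + (+176) = 294.89 mireds.
T_out = 10⁶/294.89 = 3391.1 K → 3390 K.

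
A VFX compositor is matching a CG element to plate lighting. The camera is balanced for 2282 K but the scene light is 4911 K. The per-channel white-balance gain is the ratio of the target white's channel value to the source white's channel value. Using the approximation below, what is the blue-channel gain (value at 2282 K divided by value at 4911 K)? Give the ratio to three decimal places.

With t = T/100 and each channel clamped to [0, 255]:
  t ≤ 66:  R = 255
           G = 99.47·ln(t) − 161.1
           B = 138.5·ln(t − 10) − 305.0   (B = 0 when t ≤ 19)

At 4911 K (t = 49.11):
  B = 138.5·ln(49.11 − 10) − 305.0 = 138.5·ln 39.11 − 305.0 = 138.5·3.6664 − 305.0 = 202.793.
At 2282 K (t = 22.82):
  B = 138.5·ln(22.82 − 10) − 305.0 = 138.5·ln 12.82 − 305.0 = 138.5·2.5510 − 305.0 = 48.314.
Gain = 48.314 / 202.793 = 0.2382 → 0.238.

0.238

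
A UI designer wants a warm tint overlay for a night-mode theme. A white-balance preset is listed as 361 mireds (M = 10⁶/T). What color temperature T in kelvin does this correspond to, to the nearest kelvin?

T = 10⁶ / 361 = 2770.08 K → 2770 K.

2770 K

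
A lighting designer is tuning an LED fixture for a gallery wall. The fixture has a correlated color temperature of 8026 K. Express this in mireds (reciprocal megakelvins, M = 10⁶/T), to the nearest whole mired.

M = 10⁶ / 8026 = 124.595 → 125 mireds.

125 mireds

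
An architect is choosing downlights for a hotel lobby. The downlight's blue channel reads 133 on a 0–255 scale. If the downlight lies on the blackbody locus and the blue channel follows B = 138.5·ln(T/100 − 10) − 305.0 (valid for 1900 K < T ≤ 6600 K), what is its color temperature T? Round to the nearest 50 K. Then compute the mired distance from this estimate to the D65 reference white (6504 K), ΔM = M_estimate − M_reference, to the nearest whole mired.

ln(t − 10) = (133 + 305.0) / 138.5 = 3.1625.
t − 10 = e^3.1625 = 23.629, so t = 33.629.
T = 100·t = 3363 K → 3350 K to the nearest 50 K.
M_estimate = 10⁶/3350 = 298.51; M_reference = 10⁶/6504 = 153.75.
ΔM = 298.51 − 153.75 = 144.76 → +145 mireds.

+145 mireds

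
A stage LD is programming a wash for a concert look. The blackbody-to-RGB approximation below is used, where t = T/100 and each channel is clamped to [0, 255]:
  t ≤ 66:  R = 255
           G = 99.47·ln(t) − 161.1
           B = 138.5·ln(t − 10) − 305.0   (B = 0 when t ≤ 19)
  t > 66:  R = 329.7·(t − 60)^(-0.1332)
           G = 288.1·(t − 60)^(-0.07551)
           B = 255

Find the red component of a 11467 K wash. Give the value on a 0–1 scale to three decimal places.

t = 11467/100 = 114.67; the t > 66 branch applies.
R = 329.7·(114.67 − 60)^(-0.1332) = 329.7·54.67^(-0.1332) = 329.7·0.58686 = 193.487.
On a 0–1 scale: 193.487/255 = 0.7588 → 0.759.

0.759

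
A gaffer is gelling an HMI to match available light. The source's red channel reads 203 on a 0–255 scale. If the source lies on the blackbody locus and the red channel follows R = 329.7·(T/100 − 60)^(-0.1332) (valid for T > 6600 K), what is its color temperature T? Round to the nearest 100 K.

9800 K

(t − 60)^(-0.1332) = 203/329.7 = 0.61571.
t − 60 = 0.61571^(1/-0.1332) = 0.61571^(-7.508) = 38.129, so t = 98.129.
T = 100·t = 9813 K → 9800 K to the nearest 100 K.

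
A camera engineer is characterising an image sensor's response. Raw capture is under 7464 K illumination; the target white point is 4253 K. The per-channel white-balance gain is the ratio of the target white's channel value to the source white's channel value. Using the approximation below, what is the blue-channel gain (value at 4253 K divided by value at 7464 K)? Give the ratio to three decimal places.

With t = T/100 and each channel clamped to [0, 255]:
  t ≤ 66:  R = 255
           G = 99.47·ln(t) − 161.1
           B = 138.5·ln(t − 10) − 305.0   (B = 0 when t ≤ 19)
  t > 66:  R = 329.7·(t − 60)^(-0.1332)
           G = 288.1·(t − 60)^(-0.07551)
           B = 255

At 7464 K (t = 74.64):
  B = 255 by definition for t > 66.
At 4253 K (t = 42.53):
  B = 138.5·ln(42.53 − 10) − 305.0 = 138.5·ln 32.53 − 305.0 = 138.5·3.4822 − 305.0 = 177.280.
Gain = 177.280 / 255.000 = 0.6952 → 0.695.

0.695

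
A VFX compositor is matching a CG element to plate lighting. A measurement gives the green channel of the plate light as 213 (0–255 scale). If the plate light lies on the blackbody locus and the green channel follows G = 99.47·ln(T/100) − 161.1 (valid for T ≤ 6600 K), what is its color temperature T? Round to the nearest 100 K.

4300 K

ln t = (213 + 161.1) / 99.47 = 3.7609.
t = e^3.7609 = 42.989.
T = 100·t = 4299 K → 4300 K to the nearest 100 K.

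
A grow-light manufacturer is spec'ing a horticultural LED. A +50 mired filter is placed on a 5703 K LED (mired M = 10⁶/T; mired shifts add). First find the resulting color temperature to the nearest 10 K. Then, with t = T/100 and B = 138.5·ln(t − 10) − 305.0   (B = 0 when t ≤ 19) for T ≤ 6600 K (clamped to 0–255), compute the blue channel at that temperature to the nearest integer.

M_in = 10⁶/5703 = 175.35; M_out = 175.35 + (+50) = 225.35.
T_out = 10⁶/225.35 = 4437.6 K → 4440 K; t = 44.4.
B = 138.5·ln(44.4 − 10) − 305.0 = 138.5·ln 34.4 − 305.0 = 138.5·3.5381 − 305.0 = 185.021.
Rounded: 185.

185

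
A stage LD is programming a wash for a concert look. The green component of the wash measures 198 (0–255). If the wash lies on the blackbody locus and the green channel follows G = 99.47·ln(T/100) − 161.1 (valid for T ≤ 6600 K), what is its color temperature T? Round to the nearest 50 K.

ln t = (198 + 161.1) / 99.47 = 3.6101.
t = e^3.6101 = 36.971.
T = 100·t = 3697 K → 3700 K to the nearest 50 K.

3700 K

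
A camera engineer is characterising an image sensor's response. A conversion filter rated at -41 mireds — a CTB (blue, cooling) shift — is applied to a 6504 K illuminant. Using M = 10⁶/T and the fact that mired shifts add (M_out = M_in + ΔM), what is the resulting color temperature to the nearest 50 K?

8850 K

M_in = 10⁶/6504 = 153.75 mireds.
M_out = 153.75 + (-41) = 112.75 mireds.
T_out = 10⁶/112.75 = 8869.1 K → 8850 K.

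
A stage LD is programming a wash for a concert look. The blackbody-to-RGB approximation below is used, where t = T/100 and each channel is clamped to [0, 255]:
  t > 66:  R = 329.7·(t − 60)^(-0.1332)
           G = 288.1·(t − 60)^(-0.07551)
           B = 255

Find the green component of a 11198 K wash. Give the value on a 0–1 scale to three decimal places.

t = 11198/100 = 111.98; the t > 66 branch applies.
G = 288.1·(111.98 − 60)^(-0.07551) = 288.1·51.98^(-0.07551) = 288.1·0.74206 = 213.787.
On a 0–1 scale: 213.787/255 = 0.8384 → 0.838.

0.838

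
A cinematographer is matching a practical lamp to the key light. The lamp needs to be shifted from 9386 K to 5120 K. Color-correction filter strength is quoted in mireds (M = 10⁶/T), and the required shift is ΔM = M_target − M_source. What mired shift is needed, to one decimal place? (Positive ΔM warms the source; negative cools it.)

M_source = 10⁶/9386 = 106.542; M_target = 10⁶/5120 = 195.312.
ΔM = 195.312 − 106.542 = 88.771 → +88.8 mireds, a warming shift.

+88.8 mireds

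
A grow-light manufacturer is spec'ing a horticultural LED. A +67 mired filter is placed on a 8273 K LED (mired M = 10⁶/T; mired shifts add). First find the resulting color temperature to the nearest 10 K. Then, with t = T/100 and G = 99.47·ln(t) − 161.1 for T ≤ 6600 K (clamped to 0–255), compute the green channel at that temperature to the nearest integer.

234

M_in = 10⁶/8273 = 120.88; M_out = 120.88 + (+67) = 187.88.
T_out = 10⁶/187.88 = 5322.7 K → 5320 K; t = 53.2.
G = 99.47·ln 53.2 − 161.1 = 99.47·3.9741 − 161.1 = 234.200.
Rounded: 234.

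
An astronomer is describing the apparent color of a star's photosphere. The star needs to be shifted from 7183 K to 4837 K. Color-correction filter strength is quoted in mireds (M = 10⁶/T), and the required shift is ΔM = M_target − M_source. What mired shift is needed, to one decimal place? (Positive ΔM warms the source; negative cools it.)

+67.5 mireds

M_source = 10⁶/7183 = 139.218; M_target = 10⁶/4837 = 206.740.
ΔM = 206.740 − 139.218 = 67.522 → +67.5 mireds, a warming shift.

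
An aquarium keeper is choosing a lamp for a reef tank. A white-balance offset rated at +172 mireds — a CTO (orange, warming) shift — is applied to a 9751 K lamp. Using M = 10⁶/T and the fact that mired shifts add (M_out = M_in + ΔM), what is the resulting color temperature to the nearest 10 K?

M_in = 10⁶/9751 = 102.55 mireds.
M_out = 102.55 + (+172) = 274.55 mireds.
T_out = 10⁶/274.55 = 3642.3 K → 3640 K.

3640 K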